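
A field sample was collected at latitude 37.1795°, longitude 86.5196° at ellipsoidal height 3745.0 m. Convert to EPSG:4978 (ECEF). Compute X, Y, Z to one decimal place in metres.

WGS84: a = 6378137 m, e² = 0.006694380; N(φ) = a/√(1−e²sin²φ) = 6385947.824 m.
X = (N+h)·cosφ·cosλ = 309057.571 m; Y = (N+h)·cosφ·sinλ = 5081573.748 m; Z = (N(1−e²)+h)·sinφ = 3835546.961 m.

X 309057.6 m, Y 5081573.7 m, Z 3835547.0 m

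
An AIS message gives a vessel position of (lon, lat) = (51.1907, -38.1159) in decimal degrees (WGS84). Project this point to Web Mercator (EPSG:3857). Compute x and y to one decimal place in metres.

Web Mercator is spherical with R = a = 6378137 m.
x = R·λ = 6378137 × 0.893446261 = 5698522.657 m.
y = R·ln tan(π/4 + φ/2) = 6378137 × -0.720557046 = -4595811.558 m.

x 5698522.7 m, y -4595811.6 m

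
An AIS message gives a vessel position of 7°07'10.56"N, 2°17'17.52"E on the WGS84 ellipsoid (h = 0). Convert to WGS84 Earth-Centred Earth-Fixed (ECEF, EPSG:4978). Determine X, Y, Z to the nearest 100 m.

WGS84: a = 6378137 m, e² = 0.006694380; N(φ) = a/√(1−e²sin²φ) = 6378464.972 m.
X = (N+h)·cosφ·cosλ = 6324237.717 m; Y = (N+h)·cosφ·sinλ = 252703.066 m; Z = (N(1−e²)+h)·sinφ = 785260.625 m.

X 6324200 m, Y 252700 m, Z 785300 m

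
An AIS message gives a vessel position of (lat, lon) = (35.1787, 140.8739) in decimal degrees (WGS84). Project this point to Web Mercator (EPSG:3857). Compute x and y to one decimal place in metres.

x 15682010.8 m, y 4188192.4 m

Web Mercator is spherical with R = a = 6378137 m.
x = R·λ = 6378137 × 2.458713385 = 15682010.814 m.
y = R·ln tan(π/4 + φ/2) = 6378137 × 0.656648227 = 4188192.356 m.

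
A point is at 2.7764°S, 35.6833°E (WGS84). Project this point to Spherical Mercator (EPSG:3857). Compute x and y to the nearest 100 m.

Web Mercator is spherical with R = a = 6378137 m.
x = R·λ = 6378137 × 0.622791073 = 3972246.786 m.
y = R·ln tan(π/4 + φ/2) = 6378137 × -0.048476296 = -309188.459 m.

x 3972200 m, y -309200 m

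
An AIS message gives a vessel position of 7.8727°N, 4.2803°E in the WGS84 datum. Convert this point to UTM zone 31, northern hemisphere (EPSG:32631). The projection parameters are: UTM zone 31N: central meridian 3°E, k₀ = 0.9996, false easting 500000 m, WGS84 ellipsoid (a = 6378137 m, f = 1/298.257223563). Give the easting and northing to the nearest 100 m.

E 641100 m, N 870400 m

Zone 31 central meridian λ₀ = 6×31 − 183 = 3°; Δλ = +1.2803°.
Transverse Mercator on WGS84 with k₀ = 0.9996 gives E = 641142.821 m, N = 870440.708 m.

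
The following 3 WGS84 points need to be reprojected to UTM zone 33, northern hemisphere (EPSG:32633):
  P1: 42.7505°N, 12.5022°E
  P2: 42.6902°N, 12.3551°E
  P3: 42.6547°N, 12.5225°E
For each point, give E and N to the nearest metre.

P1: E 295581 m, N 4736134 m; P2: E 283332 m, N 4729805 m; P3: E 296931 m, N 4725447 m

UTM zone 33N: λ₀ = 15°, k₀ = 0.9996.
P1 (42.7505°, 12.5022°) → (295581.435, 4736134.481) m.
P2 (42.6902°, 12.3551°) → (283332.324, 4729805.029) m.
P3 (42.6547°, 12.5225°) → (296930.679, 4725446.800) m.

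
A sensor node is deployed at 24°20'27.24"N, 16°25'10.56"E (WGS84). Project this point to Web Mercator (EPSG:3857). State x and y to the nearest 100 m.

Web Mercator is spherical with R = a = 6378137 m.
x = R·λ = 6378137 × 0.286576082 = 1827821.511 m.
y = R·ln tan(π/4 + φ/2) = 6378137 × 0.438216304 = 2795003.622 m.

x 1827800 m, y 2795000 m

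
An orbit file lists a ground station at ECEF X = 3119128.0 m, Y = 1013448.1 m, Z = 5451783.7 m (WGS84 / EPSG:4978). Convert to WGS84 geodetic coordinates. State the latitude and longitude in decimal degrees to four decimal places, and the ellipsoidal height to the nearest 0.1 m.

λ = atan2(Y, X) = 17.99970056°; p = √(X²+Y²) = 3279639.7 m.
Bowring's method on WGS84 (a = 6378137 m, b = 6356752.314 m) gives φ = 59.13979967°, h = -182.879 m.

lat 59.1398°, lon 17.9997°, h -182.9 m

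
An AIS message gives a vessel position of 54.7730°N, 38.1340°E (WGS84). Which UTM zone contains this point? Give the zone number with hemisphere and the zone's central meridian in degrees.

Zone 37N, central meridian 39°

UTM zone = ⌊(λ + 180)/6⌋ + 1; 38.1340° ∈ [36°, 42°) → zone 37.
Hemisphere: N (φ ≥ 0).
Central meridian λ₀ = 6×37 − 183 = 39°.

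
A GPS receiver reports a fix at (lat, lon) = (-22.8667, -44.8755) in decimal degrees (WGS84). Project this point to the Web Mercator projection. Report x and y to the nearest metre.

Web Mercator is spherical with R = a = 6378137 m.
x = R·λ = 6378137 × -0.783225228 = -4995517.809 m.
y = R·ln tan(π/4 + φ/2) = 6378137 × -0.410136408 = -2615906.198 m.

x -4995518 m, y -2615906 m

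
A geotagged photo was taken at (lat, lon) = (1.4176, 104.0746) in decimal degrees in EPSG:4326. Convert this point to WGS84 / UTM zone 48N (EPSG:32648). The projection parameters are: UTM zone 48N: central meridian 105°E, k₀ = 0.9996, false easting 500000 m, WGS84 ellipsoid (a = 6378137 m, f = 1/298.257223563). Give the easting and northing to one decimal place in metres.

Zone 48 central meridian λ₀ = 6×48 − 183 = 105°; Δλ = -0.9254°.
Transverse Mercator on WGS84 with k₀ = 0.9996 gives E = 397052.954 m, N = 156708.283 m.

E 397053.0 m, N 156708.3 m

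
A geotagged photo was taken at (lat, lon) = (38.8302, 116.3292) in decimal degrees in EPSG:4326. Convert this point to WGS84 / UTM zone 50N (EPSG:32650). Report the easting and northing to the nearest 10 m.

Zone 50 central meridian λ₀ = 6×50 − 183 = 117°; Δλ = -0.6708°.
Transverse Mercator on WGS84 with k₀ = 0.9996 gives E = 441775.389 m, N = 4298147.685 m.

E 441780 m, N 4298150 m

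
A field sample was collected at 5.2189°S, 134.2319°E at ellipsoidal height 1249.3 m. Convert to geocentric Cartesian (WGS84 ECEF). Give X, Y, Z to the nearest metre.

WGS84: a = 6378137 m, e² = 0.006694380; N(φ) = a/√(1−e²sin²φ) = 6378313.646 m.
X = (N+h)·cosφ·cosλ = -4431706.005 m; Y = (N+h)·cosφ·sinλ = 4552149.657 m; Z = (N(1−e²)+h)·sinφ = -576408.032 m.

X -4431706 m, Y 4552150 m, Z -576408 m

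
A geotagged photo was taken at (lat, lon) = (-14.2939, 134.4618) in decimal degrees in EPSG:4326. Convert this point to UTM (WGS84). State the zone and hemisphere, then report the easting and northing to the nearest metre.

Zone 53S: E 441953 m, N 8419702 m

Longitude 134.4618° lies in the 6° band [132°, 138°), giving zone 53; latitude is south of the equator, so 53S.
Zone 53 central meridian λ₀ = 6×53 − 183 = 135°; Δλ = -0.5382°.
Transverse Mercator on WGS84 with k₀ = 0.9996 gives E = 441953.233 m, N = 8419702.105 m.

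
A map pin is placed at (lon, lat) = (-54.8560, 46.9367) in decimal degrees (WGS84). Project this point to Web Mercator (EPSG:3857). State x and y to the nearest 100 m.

x -6106500 m, y 5931700 m

Web Mercator is spherical with R = a = 6378137 m.
x = R·λ = 6378137 × -0.957417814 = -6106541.987 m.
y = R·ln tan(π/4 + φ/2) = 6378137 × 0.930012638 = 5931748.015 m.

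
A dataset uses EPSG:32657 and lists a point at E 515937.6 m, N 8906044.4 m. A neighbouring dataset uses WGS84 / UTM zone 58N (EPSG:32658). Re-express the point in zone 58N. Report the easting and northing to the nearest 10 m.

E 402260 m, N 8910270 m

UTM 57N → geographic: φ = 80.21809964°, λ = 159.84030130°.
UTM 58N (λ₀ = 165°) forward: E = 402259.728 m, N = 8910269.285 m.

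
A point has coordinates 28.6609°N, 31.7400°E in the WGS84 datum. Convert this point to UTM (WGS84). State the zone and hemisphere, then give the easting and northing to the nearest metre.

Zone 36N: E 376872 m, N 3171067 m

Longitude 31.7400° lies in the 6° band [30°, 36°), giving zone 36; latitude is north of the equator, so 36N.
Zone 36 central meridian λ₀ = 6×36 − 183 = 33°; Δλ = -1.2600°.
Transverse Mercator on WGS84 with k₀ = 0.9996 gives E = 376872.291 m, N = 3171066.600 m.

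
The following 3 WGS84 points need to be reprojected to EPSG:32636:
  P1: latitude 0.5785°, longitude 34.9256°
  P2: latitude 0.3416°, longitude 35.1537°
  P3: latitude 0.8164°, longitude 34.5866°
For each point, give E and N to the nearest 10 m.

P1: E 714300 m, N 63980 m; P2: E 739710 m, N 37780 m; P3: E 676550 m, N 90270 m

UTM zone 36N: λ₀ = 33°, k₀ = 0.9996.
P1 (0.5785°, 34.9256°) → (714300.830, 63978.023) m.
P2 (0.3416°, 35.1537°) → (739705.489, 37783.938) m.
P3 (0.8164°, 34.5866°) → (676553.762, 90271.628) m.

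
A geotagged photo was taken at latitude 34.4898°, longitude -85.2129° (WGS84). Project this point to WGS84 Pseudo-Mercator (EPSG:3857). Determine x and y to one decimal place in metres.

Web Mercator is spherical with R = a = 6378137 m.
x = R·λ = 6378137 × -1.487245670 = -9485856.637 m.
y = R·ln tan(π/4 + φ/2) = 6378137 × 0.641999592 = 4094761.352 m.

x -9485856.6 m, y 4094761.4 m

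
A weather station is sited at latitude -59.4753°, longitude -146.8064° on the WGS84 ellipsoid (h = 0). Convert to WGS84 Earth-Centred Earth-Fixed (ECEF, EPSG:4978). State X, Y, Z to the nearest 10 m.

X -2717670 m, Y -1777960 m, Z -5471020 m

WGS84: a = 6378137 m, e² = 0.006694380; N(φ) = a/√(1−e²sin²φ) = 6394037.691 m.
X = (N+h)·cosφ·cosλ = -2717669.511 m; Y = (N+h)·cosφ·sinλ = -1777959.569 m; Z = (N(1−e²)+h)·sinφ = -5471017.906 m.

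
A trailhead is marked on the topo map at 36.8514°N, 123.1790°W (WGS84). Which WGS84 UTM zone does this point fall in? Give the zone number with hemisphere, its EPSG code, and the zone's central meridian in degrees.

UTM zone = ⌊(λ + 180)/6⌋ + 1; -123.1790° ∈ [-126°, -120°) → zone 10.
Hemisphere: N (φ ≥ 0).
Central meridian λ₀ = 6×10 − 183 = -123°.
EPSG code: 32610.

Zone 10N (EPSG:32610), central meridian -123°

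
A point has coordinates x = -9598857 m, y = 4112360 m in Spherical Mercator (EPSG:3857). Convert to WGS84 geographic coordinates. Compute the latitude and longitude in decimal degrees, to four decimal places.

R = 6378137 m. λ = x/R = -86.22799953°.
φ = 2·arctan(exp(y/R)) − 90° = 2·arctan(1.90553) − 90° = 34.62000130°.

lat 34.6200°, lon -86.2280°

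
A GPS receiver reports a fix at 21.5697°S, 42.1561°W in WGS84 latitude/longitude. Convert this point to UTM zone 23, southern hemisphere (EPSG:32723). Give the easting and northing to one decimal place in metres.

E 794515.9 m, N 7612111.3 m

Zone 23 central meridian λ₀ = 6×23 − 183 = -45°; Δλ = +2.8439°.
Transverse Mercator on WGS84 with k₀ = 0.9996 gives E = 794515.935 m, N = 7612111.346 m.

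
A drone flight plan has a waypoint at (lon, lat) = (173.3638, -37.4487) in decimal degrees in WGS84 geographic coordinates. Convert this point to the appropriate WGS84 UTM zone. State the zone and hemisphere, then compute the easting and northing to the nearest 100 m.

Longitude 173.3638° lies in the 6° band [168°, 174°), giving zone 59; latitude is south of the equator, so 59S.
Zone 59 central meridian λ₀ = 6×59 − 183 = 171°; Δλ = +2.3638°.
Transverse Mercator on WGS84 with k₀ = 0.9996 gives E = 709094.913 m, N = 5852726.486 m.

Zone 59S: E 709100 m, N 5852700 m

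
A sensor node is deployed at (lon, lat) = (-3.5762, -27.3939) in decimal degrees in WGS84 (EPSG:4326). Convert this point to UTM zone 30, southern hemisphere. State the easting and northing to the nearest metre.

Zone 30 central meridian λ₀ = 6×30 − 183 = -3°; Δλ = -0.5762°.
Transverse Mercator on WGS84 with k₀ = 0.9996 gives E = 443032.187 m, N = 6969803.684 m.

E 443032 m, N 6969804 m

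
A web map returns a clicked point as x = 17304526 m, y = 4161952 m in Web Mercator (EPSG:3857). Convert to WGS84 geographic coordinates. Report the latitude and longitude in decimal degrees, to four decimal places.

R = 6378137 m. λ = x/R = 155.44920190°.
φ = 2·arctan(exp(y/R)) − 90° = 2·arctan(1.92040) − 90° = 34.98580303°.

lat 34.9858°, lon 155.4492°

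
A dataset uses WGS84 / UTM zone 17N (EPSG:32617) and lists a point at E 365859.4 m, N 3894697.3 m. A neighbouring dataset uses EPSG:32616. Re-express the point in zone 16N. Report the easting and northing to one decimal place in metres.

UTM 17N → geographic: φ = 35.18630023°, λ = -82.47329948°.
UTM 16N (λ₀ = -87°) forward: E = 912275.580 m, N = 3903099.535 m.

E 912275.6 m, N 3903099.5 m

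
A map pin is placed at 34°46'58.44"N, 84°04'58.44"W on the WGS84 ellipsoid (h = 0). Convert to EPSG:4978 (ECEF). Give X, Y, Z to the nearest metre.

X 540622 m, Y -5216263 m, Z 3618112 m

WGS84: a = 6378137 m, e² = 0.006694380; N(φ) = a/√(1−e²sin²φ) = 6385096.016 m.
X = (N+h)·cosφ·cosλ = 540621.845 m; Y = (N+h)·cosφ·sinλ = -5216263.261 m; Z = (N(1−e²)+h)·sinφ = 3618111.698 m.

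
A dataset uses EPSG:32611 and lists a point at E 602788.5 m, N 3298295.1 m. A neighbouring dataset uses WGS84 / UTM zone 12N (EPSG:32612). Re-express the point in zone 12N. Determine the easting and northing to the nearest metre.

UTM 11N → geographic: φ = 29.81079970°, λ = -115.93629958°.
UTM 12N (λ₀ = -111°) forward: E = 22704.248 m, N = 3308058.231 m.

E 22704 m, N 3308058 m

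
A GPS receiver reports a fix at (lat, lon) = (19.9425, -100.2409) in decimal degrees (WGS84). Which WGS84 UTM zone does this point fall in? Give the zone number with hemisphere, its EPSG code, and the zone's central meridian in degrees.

UTM zone = ⌊(λ + 180)/6⌋ + 1; -100.2409° ∈ [-102°, -96°) → zone 14.
Hemisphere: N (φ ≥ 0).
Central meridian λ₀ = 6×14 − 183 = -99°.
EPSG code: 32614.

Zone 14N (EPSG:32614), central meridian -99°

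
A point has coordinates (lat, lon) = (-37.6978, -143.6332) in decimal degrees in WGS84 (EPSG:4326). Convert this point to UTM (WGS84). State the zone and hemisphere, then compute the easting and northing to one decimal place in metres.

Zone 7S: E 267845.8 m, N 5824450.4 m

Longitude -143.6332° lies in the 6° band [-144°, -138°), giving zone 7; latitude is south of the equator, so 7S.
Zone 7 central meridian λ₀ = 6×7 − 183 = -141°; Δλ = -2.6332°.
Transverse Mercator on WGS84 with k₀ = 0.9996 gives E = 267845.796 m, N = 5824450.396 m.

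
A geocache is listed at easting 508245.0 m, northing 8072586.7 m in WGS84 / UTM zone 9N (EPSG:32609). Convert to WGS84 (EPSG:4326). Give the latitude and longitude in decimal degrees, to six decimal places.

Zone 9N: λ₀ = -129°, k₀ = 0.9996, false easting 500000 m.
Meridian distance M = (N − FN)/k₀ = 8075817.0 m.
Inverse transverse Mercator on WGS84 gives φ = 72.74979974°, λ = -128.75089987°.

lat 72.749800°, lon -128.750900°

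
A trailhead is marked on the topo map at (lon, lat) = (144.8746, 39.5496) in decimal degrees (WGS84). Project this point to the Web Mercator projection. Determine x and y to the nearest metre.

x 16127367 m, y 4800706 m

Web Mercator is spherical with R = a = 6378137 m.
x = R·λ = 6378137 × 2.528538773 = 16127366.701 m.
y = R·ln tan(π/4 + φ/2) = 6378137 × 0.752681485 = 4800705.627 m.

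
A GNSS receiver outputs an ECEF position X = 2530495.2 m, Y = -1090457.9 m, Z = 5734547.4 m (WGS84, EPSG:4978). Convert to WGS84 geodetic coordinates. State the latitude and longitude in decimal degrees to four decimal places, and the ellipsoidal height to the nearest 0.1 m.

lat 64.4856°, lon -23.3125°, h 1448.9 m

λ = atan2(Y, X) = -23.31249939°; p = √(X²+Y²) = 2755449.9 m.
Bowring's method on WGS84 (a = 6378137 m, b = 6356752.314 m) gives φ = 64.48560051°, h = 1448.899 m.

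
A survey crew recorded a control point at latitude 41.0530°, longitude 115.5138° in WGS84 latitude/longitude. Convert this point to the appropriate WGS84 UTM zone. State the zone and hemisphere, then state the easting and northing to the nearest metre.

Longitude 115.5138° lies in the 6° band [114°, 120°), giving zone 50; latitude is north of the equator, so 50N.
Zone 50 central meridian λ₀ = 6×50 − 183 = 117°; Δλ = -1.4862°.
Transverse Mercator on WGS84 with k₀ = 0.9996 gives E = 375106.528 m, N = 4545704.542 m.

Zone 50N: E 375107 m, N 4545705 m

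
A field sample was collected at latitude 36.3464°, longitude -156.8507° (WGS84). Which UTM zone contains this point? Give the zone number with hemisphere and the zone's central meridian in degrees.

UTM zone = ⌊(λ + 180)/6⌋ + 1; -156.8507° ∈ [-162°, -156°) → zone 4.
Hemisphere: N (φ ≥ 0).
Central meridian λ₀ = 6×4 − 183 = -159°.

Zone 4N, central meridian -159°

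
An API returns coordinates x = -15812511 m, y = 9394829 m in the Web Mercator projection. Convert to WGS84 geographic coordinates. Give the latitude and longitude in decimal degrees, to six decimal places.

R = 6378137 m. λ = x/R = -142.04620312°.
φ = 2·arctan(exp(y/R)) − 90° = 2·arctan(4.36219) − 90° = 64.17690068°.

lat 64.176901°, lon -142.046203°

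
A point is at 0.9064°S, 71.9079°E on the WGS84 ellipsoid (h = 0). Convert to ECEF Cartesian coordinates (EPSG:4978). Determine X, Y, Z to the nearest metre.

X 1980455 m, Y 6062039 m, Z -100220 m

WGS84: a = 6378137 m, e² = 0.006694380; N(φ) = a/√(1−e²sin²φ) = 6378142.342 m.
X = (N+h)·cosφ·cosλ = 1980454.723 m; Y = (N+h)·cosφ·sinλ = 6062039.166 m; Z = (N(1−e²)+h)·sinφ = -100220.427 m.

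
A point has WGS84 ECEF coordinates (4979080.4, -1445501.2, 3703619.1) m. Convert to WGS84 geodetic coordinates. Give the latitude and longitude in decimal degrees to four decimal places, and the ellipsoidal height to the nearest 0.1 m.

λ = atan2(Y, X) = -16.18880009°; p = √(X²+Y²) = 5184661.5 m.
Bowring's method on WGS84 (a = 6378137 m, b = 6356752.314 m) gives φ = 35.72199978°, h = 729.940 m.

lat 35.7220°, lon -16.1888°, h 729.9 m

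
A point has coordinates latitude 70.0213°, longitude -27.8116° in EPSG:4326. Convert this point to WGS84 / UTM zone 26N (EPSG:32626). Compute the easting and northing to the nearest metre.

Zone 26 central meridian λ₀ = 6×26 − 183 = -27°; Δλ = -0.8116°.
Transverse Mercator on WGS84 with k₀ = 0.9996 gives E = 469052.613 m, N = 7768454.459 m.

E 469053 m, N 7768454 m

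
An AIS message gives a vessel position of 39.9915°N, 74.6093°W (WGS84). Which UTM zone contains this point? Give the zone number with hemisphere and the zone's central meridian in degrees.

Zone 18N, central meridian -75°

UTM zone = ⌊(λ + 180)/6⌋ + 1; -74.6093° ∈ [-78°, -72°) → zone 18.
Hemisphere: N (φ ≥ 0).
Central meridian λ₀ = 6×18 − 183 = -75°.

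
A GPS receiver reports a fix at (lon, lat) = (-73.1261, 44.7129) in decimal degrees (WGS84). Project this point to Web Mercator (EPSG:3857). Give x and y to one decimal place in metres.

x -8140360.2 m, y 5576436.1 m

Web Mercator is spherical with R = a = 6378137 m.
x = R·λ = 6378137 × -1.276291214 = -8140360.216 m.
y = R·ln tan(π/4 + φ/2) = 6378137 × 0.874304855 = 5576436.142 m.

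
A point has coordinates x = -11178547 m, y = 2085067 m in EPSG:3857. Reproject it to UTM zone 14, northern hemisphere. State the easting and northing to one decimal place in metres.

Web Mercator inverse (R = 6378137 m) → φ = 18.40550291°, λ = -100.41859624°.
UTM 14N forward: E = 350158.335 m, N = 2035635.529 m.

E 350158.3 m, N 2035635.5 m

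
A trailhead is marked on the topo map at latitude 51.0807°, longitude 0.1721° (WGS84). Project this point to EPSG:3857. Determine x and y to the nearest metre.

x 19158 m, y 6635581 m

Web Mercator is spherical with R = a = 6378137 m.
x = R·λ = 6378137 × 0.003003712 = 19158.084 m.
y = R·ln tan(π/4 + φ/2) = 6378137 × 1.040363519 = 6635581.052 m.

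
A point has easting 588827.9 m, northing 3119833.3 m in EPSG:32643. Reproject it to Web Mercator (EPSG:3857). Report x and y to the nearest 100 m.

Unproject from UTM 43N (λ₀ = 75°) → φ = 28.20129994°, λ = 75.90510049°.
Web Mercator (R = 6378137 m): x = 8449717.135 m, y = 3274376.894 m.

x 8449700 m, y 3274400 m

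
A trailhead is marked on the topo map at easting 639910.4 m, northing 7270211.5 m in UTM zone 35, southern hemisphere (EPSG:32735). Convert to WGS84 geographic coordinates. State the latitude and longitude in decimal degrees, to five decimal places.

lat -24.67610°, lon 28.38280°

Zone 35S: λ₀ = 27°, k₀ = 0.9996, false easting 500000 m, false northing 10000000 m.
Meridian distance M = (N − FN)/k₀ = -2730880.9 m.
Inverse transverse Mercator on WGS84 gives φ = -24.67610011°, λ = 28.38279961°.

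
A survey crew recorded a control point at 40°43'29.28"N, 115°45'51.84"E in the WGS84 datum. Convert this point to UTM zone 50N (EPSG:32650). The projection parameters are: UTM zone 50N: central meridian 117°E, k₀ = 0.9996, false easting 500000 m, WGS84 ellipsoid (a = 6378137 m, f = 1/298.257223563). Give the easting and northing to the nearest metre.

E 395652 m, N 4508942 m

Zone 50 central meridian λ₀ = 6×50 − 183 = 117°; Δλ = -1.2356°.
Transverse Mercator on WGS84 with k₀ = 0.9996 gives E = 395651.912 m, N = 4508942.121 m.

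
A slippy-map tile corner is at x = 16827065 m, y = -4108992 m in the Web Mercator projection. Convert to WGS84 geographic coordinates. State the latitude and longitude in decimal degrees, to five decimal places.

lat -34.59510°, lon 151.16010°

R = 6378137 m. λ = x/R = 151.16009676°.
φ = 2·arctan(exp(y/R)) − 90° = 2·arctan(0.52507) − 90° = -34.59509937°.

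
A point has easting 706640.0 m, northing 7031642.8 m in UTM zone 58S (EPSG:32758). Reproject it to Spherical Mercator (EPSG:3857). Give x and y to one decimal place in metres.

x 18599171.5 m, y -3101188.2 m

Unproject from UTM 58S (λ₀ = 165°) → φ = -26.82149978°, λ = 167.07919988°.
Web Mercator (R = 6378137 m): x = 18599171.452 m, y = -3101188.151 m.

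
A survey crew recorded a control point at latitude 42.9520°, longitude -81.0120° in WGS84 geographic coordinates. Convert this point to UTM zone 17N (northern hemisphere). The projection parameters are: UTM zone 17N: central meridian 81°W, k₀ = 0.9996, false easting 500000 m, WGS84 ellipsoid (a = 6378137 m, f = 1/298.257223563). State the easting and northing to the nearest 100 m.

E 499000 m, N 4755500 m

Zone 17 central meridian λ₀ = 6×17 − 183 = -81°; Δλ = -0.0120°.
Transverse Mercator on WGS84 with k₀ = 0.9996 gives E = 499021.139 m, N = 4755484.570 m.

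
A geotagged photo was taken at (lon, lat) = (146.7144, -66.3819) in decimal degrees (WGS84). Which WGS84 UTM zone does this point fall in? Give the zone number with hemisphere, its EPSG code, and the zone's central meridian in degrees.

UTM zone = ⌊(λ + 180)/6⌋ + 1; 146.7144° ∈ [144°, 150°) → zone 55.
Hemisphere: S (φ < 0).
Central meridian λ₀ = 6×55 − 183 = 147°.
EPSG code: 32755.

Zone 55S (EPSG:32755), central meridian 147°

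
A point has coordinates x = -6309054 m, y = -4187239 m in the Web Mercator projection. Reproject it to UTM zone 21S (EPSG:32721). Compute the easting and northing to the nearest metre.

E 529577 m, N 6107868 m

Web Mercator inverse (R = 6378137 m) → φ = -35.17169972°, λ = -56.67519637°.
UTM 21S forward: E = 529576.877 m, N = 6107867.528 m.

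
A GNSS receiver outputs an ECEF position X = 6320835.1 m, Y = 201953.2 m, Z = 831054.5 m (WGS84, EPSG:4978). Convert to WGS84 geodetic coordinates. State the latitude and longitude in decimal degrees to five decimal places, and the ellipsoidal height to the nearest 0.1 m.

λ = atan2(Y, X) = 1.83000045°; p = √(X²+Y²) = 6324060.5 m.
Bowring's method on WGS84 (a = 6378137 m, b = 6356752.314 m) gives φ = 7.53630019°, h = 659.689 m.

lat 7.53630°, lon 1.83000°, h 659.7 m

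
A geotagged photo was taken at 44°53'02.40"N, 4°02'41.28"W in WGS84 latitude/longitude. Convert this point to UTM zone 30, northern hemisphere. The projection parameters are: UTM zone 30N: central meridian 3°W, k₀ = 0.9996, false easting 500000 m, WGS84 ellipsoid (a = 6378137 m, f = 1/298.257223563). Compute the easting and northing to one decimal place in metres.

Zone 30 central meridian λ₀ = 6×30 − 183 = -3°; Δλ = -1.0448°.
Transverse Mercator on WGS84 with k₀ = 0.9996 gives E = 417487.766 m, N = 4970595.320 m.

E 417487.8 m, N 4970595.3 m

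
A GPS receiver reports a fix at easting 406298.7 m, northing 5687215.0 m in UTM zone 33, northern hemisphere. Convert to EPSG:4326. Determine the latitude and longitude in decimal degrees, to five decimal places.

lat 51.32850°, lon 13.65510°

Zone 33N: λ₀ = 15°, k₀ = 0.9996, false easting 500000 m.
Meridian distance M = (N − FN)/k₀ = 5689490.8 m.
Inverse transverse Mercator on WGS84 gives φ = 51.32849973°, λ = 13.65509957°.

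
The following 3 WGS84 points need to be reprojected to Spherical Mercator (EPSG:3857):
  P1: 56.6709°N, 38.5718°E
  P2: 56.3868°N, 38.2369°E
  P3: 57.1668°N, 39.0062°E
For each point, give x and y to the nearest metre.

Web Mercator: x = R·λ, y = R·ln tan(π/4+φ/2), R = 6378137 m.
P1 (56.6709°, 38.5718°) → (4293793.135, 7693148.855) m.
P2 (56.3868°, 38.2369°) → (4256512.238, 7635805.117) m.
P3 (57.1668°, 39.0062°) → (4342150.322, 7794287.839) m.

P1: x 4293793 m, y 7693149 m; P2: x 4256512 m, y 7635805 m; P3: x 4342150 m, y 7794288 m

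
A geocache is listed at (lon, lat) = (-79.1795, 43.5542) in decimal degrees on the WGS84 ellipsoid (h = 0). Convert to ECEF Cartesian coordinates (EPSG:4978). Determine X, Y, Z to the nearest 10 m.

WGS84: a = 6378137 m, e² = 0.006694380; N(φ) = a/√(1−e²sin²φ) = 6388297.157 m.
X = (N+h)·cosφ·cosλ = 869154.823 m; Y = (N+h)·cosφ·sinλ = -4547428.944 m; Z = (N(1−e²)+h)·sinφ = 4372327.851 m.

X 869150 m, Y -4547430 m, Z 4372330 m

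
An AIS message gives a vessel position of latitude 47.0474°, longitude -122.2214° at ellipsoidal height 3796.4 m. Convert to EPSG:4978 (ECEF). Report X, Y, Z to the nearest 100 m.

WGS84: a = 6378137 m, e² = 0.006694380; N(φ) = a/√(1−e²sin²φ) = 6389604.498 m.
X = (N+h)·cosφ·cosλ = -2322809.130 m; Y = (N+h)·cosφ·sinλ = -3685504.827 m; Z = (N(1−e²)+h)·sinφ = 4648135.650 m.

X -2322800 m, Y -3685500 m, Z 4648100 m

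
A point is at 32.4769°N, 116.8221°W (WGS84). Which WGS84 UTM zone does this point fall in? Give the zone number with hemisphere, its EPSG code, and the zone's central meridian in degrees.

UTM zone = ⌊(λ + 180)/6⌋ + 1; -116.8221° ∈ [-120°, -114°) → zone 11.
Hemisphere: N (φ ≥ 0).
Central meridian λ₀ = 6×11 − 183 = -117°.
EPSG code: 32611.

Zone 11N (EPSG:32611), central meridian -117°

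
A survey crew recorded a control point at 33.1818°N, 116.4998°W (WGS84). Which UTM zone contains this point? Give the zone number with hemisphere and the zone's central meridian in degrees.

Zone 11N, central meridian -117°

UTM zone = ⌊(λ + 180)/6⌋ + 1; -116.4998° ∈ [-120°, -114°) → zone 11.
Hemisphere: N (φ ≥ 0).
Central meridian λ₀ = 6×11 − 183 = -117°.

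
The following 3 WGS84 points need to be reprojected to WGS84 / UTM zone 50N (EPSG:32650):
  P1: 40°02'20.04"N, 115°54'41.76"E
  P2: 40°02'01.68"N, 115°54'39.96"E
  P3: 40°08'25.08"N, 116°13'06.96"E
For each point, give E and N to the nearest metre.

P1: E 407146 m, N 4432642 m; P2: E 407097 m, N 4432077 m; P3: E 433436 m, N 4443622 m

UTM zone 50N: λ₀ = 117°, k₀ = 0.9996.
P1 (40.0389°, 115.9116°) → (407146.269, 4432642.144) m.
P2 (40.0338°, 115.9111°) → (407096.691, 4432076.594) m.
P3 (40.1403°, 116.2186°) → (433436.287, 4443621.956) m.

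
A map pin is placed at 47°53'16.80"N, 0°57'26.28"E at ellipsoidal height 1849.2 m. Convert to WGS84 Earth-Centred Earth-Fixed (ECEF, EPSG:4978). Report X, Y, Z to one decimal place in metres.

WGS84: a = 6378137 m, e² = 0.006694380; N(φ) = a/√(1−e²sin²φ) = 6389918.249 m.
X = (N+h)·cosφ·cosλ = 4285605.969 m; Y = (N+h)·cosφ·sinλ = 71610.727 m; Z = (N(1−e²)+h)·sinφ = 4709906.279 m.

X 4285606.0 m, Y 71610.7 m, Z 4709906.3 m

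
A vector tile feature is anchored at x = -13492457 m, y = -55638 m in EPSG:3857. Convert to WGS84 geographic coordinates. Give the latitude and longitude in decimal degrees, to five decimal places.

lat -0.49980°, lon -121.20480°

R = 6378137 m. λ = x/R = -121.20480343°.
φ = 2·arctan(exp(y/R)) − 90° = 2·arctan(0.99131) − 90° = -0.49979832°.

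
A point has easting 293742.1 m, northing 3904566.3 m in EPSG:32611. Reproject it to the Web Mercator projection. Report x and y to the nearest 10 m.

x -13276790 m, y 4199680 m

Unproject from UTM 11N (λ₀ = -117°) → φ = 35.26299987°, λ = -119.26739997°.
Web Mercator (R = 6378137 m): x = -13276786.233 m, y = 4199679.463 m.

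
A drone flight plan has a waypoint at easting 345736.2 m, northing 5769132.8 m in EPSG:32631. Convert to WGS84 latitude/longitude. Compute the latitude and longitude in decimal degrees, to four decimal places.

Zone 31N: λ₀ = 3°, k₀ = 0.9996, false easting 500000 m.
Meridian distance M = (N − FN)/k₀ = 5771441.4 m.
Inverse transverse Mercator on WGS84 gives φ = 52.05129979°, λ = 0.75019933°.

lat 52.0513°, lon 0.7502°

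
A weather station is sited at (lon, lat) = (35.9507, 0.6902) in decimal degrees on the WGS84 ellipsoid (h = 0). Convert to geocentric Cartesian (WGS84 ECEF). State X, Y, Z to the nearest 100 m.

X 5162900 m, Y 3744300 m, Z 76300 m

WGS84: a = 6378137 m, e² = 0.006694380; N(φ) = a/√(1−e²sin²φ) = 6378140.098 m.
X = (N+h)·cosφ·cosλ = 5162872.997 m; Y = (N+h)·cosφ·sinλ = 3744263.685 m; Z = (N(1−e²)+h)·sinφ = 76316.556 m.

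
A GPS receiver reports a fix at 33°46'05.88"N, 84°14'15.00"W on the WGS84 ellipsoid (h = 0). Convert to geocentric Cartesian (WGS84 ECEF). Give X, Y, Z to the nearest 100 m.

WGS84: a = 6378137 m, e² = 0.006694380; N(φ) = a/√(1−e²sin²φ) = 6384743.045 m.
X = (N+h)·cosφ·cosλ = 532908.911 m; Y = (N+h)·cosφ·sinλ = -5280765.441 m; Z = (N(1−e²)+h)·sinφ = 3525111.105 m.

X 532900 m, Y -5280800 m, Z 3525100 m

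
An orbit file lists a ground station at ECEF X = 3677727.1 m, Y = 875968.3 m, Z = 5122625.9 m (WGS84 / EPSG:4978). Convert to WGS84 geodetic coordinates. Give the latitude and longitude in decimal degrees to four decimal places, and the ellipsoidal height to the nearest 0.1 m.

λ = atan2(Y, X) = 13.39720065°; p = √(X²+Y²) = 3780608.0 m.
Bowring's method on WGS84 (a = 6378137 m, b = 6356752.314 m) gives φ = 53.75550005°, h = 2386.474 m.

lat 53.7555°, lon 13.3972°, h 2386.5 m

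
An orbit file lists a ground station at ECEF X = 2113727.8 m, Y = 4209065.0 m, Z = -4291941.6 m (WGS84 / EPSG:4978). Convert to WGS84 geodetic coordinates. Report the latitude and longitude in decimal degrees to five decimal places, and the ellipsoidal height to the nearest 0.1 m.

λ = atan2(Y, X) = 63.33489974°; p = √(X²+Y²) = 4709997.2 m.
Bowring's method on WGS84 (a = 6378137 m, b = 6356752.314 m) gives φ = -42.53259998°, h = 3783.457 m.

lat -42.53260°, lon 63.33490°, h 3783.5 m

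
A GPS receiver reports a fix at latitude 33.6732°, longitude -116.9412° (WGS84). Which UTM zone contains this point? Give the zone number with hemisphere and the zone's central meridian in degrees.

Zone 11N, central meridian -117°

UTM zone = ⌊(λ + 180)/6⌋ + 1; -116.9412° ∈ [-120°, -114°) → zone 11.
Hemisphere: N (φ ≥ 0).
Central meridian λ₀ = 6×11 − 183 = -117°.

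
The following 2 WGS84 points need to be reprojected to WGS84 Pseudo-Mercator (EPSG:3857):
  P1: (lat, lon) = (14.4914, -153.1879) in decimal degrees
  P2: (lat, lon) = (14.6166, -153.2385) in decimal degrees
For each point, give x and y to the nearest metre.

P1: x -17052799 m, y 1630655 m; P2: x -17058432 m, y 1645054 m

Web Mercator: x = R·λ, y = R·ln tan(π/4+φ/2), R = 6378137 m.
P1 (14.4914°, -153.1879°) → (-17052799.024, 1630654.642) m.
P2 (14.6166°, -153.2385°) → (-17058431.790, 1645053.899) m.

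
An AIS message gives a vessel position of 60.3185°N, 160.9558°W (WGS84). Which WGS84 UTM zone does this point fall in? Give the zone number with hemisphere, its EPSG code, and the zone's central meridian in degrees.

UTM zone = ⌊(λ + 180)/6⌋ + 1; -160.9558° ∈ [-162°, -156°) → zone 4.
Hemisphere: N (φ ≥ 0).
Central meridian λ₀ = 6×4 − 183 = -159°.
EPSG code: 32604.

Zone 4N (EPSG:32604), central meridian -159°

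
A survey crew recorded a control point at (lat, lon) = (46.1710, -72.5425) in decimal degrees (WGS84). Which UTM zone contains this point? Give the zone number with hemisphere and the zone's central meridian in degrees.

Zone 18N, central meridian -75°

UTM zone = ⌊(λ + 180)/6⌋ + 1; -72.5425° ∈ [-78°, -72°) → zone 18.
Hemisphere: N (φ ≥ 0).
Central meridian λ₀ = 6×18 − 183 = -75°.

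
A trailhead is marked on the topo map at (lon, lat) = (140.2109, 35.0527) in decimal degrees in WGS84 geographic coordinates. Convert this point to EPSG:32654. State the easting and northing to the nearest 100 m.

Zone 54 central meridian λ₀ = 6×54 − 183 = 141°; Δλ = -0.7891°.
Transverse Mercator on WGS84 with k₀ = 0.9996 gives E = 428038.736 m, N = 3879171.933 m.

E 428000 m, N 3879200 m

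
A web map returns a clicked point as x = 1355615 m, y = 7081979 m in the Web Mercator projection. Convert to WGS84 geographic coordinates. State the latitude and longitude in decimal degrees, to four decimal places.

lat 53.5318°, lon 12.1777°

R = 6378137 m. λ = x/R = 12.17769674°.
φ = 2·arctan(exp(y/R)) − 90° = 2·arctan(3.03543) − 90° = 53.53180110°.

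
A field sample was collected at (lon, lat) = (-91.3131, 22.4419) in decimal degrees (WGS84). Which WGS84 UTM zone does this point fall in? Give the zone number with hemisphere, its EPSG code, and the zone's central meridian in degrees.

UTM zone = ⌊(λ + 180)/6⌋ + 1; -91.3131° ∈ [-96°, -90°) → zone 15.
Hemisphere: N (φ ≥ 0).
Central meridian λ₀ = 6×15 − 183 = -93°.
EPSG code: 32615.

Zone 15N (EPSG:32615), central meridian -93°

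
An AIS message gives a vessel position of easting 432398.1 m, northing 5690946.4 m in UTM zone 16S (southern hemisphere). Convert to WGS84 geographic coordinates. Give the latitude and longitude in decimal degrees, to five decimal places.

Zone 16S: λ₀ = -87°, k₀ = 0.9996, false easting 500000 m, false northing 10000000 m.
Meridian distance M = (N − FN)/k₀ = -4310777.9 m.
Inverse transverse Mercator on WGS84 gives φ = -38.92779977°, λ = -87.77989963°.

lat -38.92780°, lon -87.77990°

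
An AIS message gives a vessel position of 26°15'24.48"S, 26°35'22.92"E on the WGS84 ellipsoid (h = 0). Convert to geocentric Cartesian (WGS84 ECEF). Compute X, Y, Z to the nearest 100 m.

WGS84: a = 6378137 m, e² = 0.006694380; N(φ) = a/√(1−e²sin²φ) = 6382319.365 m.
X = (N+h)·cosφ·cosλ = 5118414.589 m; Y = (N+h)·cosφ·sinλ = 2561960.334 m; Z = (N(1−e²)+h)·sinφ = -2804605.377 m.

X 5118400 m, Y 2562000 m, Z -2804600 m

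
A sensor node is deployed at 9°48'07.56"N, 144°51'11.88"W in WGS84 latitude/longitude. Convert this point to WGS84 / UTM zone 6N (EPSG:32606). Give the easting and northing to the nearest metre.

E 735462 m, N 1084283 m

Zone 6 central meridian λ₀ = 6×6 − 183 = -147°; Δλ = +2.1467°.
Transverse Mercator on WGS84 with k₀ = 0.9996 gives E = 735461.890 m, N = 1084283.319 m.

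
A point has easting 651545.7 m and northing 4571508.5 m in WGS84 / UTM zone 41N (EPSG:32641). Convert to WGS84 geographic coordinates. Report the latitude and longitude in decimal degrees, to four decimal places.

lat 41.2808°, lon 64.8096°

Zone 41N: λ₀ = 63°, k₀ = 0.9996, false easting 500000 m.
Meridian distance M = (N − FN)/k₀ = 4573337.8 m.
Inverse transverse Mercator on WGS84 gives φ = 41.28080033°, λ = 64.80959981°.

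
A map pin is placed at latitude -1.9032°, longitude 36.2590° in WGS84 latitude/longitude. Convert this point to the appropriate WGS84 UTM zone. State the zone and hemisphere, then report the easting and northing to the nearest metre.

Zone 37S: E 195046 m, N 9789396 m

Longitude 36.2590° lies in the 6° band [36°, 42°), giving zone 37; latitude is south of the equator, so 37S.
Zone 37 central meridian λ₀ = 6×37 − 183 = 39°; Δλ = -2.7410°.
Transverse Mercator on WGS84 with k₀ = 0.9996 gives E = 195045.584 m, N = 9789396.043 m.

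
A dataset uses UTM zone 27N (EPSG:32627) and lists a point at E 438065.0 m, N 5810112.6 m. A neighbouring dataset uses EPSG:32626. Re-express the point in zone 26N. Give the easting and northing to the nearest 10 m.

UTM 27N → geographic: φ = 52.43769970°, λ = -21.91110024°.
UTM 26N (λ₀ = -27°) forward: E = 845821.327 m, N = 5821910.076 m.

E 845820 m, N 5821910 m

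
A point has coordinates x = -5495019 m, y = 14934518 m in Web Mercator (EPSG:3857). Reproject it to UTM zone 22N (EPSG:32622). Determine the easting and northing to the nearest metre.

Web Mercator inverse (R = 6378137 m) → φ = 79.01220046°, λ = -49.36259554°.
UTM 22N forward: E = 534835.882 m, N = 8771824.368 m.

E 534836 m, N 8771824 m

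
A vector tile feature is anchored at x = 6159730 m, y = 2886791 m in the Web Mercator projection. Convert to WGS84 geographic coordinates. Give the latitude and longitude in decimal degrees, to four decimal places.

R = 6378137 m. λ = x/R = 55.33379605°.
φ = 2·arctan(exp(y/R)) − 90° = 2·arctan(1.57241) − 90° = 25.08990114°.

lat 25.0899°, lon 55.3338°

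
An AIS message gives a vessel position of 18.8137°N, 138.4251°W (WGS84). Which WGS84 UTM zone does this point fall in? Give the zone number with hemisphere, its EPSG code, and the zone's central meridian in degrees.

Zone 7N (EPSG:32607), central meridian -141°

UTM zone = ⌊(λ + 180)/6⌋ + 1; -138.4251° ∈ [-144°, -138°) → zone 7.
Hemisphere: N (φ ≥ 0).
Central meridian λ₀ = 6×7 − 183 = -141°.
EPSG code: 32607.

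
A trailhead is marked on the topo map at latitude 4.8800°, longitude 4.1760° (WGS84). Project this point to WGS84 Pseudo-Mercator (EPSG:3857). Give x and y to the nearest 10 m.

x 464870 m, y 543900 m

Web Mercator is spherical with R = a = 6378137 m.
x = R·λ = 6378137 × 0.072884950 = 464870.194 m.
y = R·ln tan(π/4 + φ/2) = 6378137 × 0.085275232 = 543897.110 m.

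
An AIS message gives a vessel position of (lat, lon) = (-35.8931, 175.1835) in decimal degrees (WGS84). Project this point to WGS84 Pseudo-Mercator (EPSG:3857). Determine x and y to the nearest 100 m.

x 19501300 m, y -4285900 m

Web Mercator is spherical with R = a = 6378137 m.
x = R·λ = 6378137 × 3.057528870 = 19501338.015 m.
y = R·ln tan(π/4 + φ/2) = 6378137 × -0.671970836 = -4285922.049 m.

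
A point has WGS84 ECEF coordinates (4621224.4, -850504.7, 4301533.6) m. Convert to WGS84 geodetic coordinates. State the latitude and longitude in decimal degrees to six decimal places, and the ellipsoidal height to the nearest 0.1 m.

λ = atan2(Y, X) = -10.42819991°; p = √(X²+Y²) = 4698837.4 m.
Bowring's method on WGS84 (a = 6378137 m, b = 6356752.314 m) gives φ = 42.66409986°, h = 2060.974 m.

lat 42.664100°, lon -10.428200°, h 2061.0 m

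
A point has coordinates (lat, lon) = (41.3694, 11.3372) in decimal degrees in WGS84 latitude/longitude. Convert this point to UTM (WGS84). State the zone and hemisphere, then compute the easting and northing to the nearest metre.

Zone 32N: E 695468 m, N 4582401 m

Longitude 11.3372° lies in the 6° band [6°, 12°), giving zone 32; latitude is north of the equator, so 32N.
Zone 32 central meridian λ₀ = 6×32 − 183 = 9°; Δλ = +2.3372°.
Transverse Mercator on WGS84 with k₀ = 0.9996 gives E = 695467.535 m, N = 4582400.949 m.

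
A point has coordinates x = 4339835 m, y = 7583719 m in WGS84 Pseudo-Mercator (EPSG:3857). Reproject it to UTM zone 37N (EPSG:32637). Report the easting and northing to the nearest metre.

Web Mercator inverse (R = 6378137 m) → φ = 56.12689778°, λ = 38.98540111°.
UTM 37N forward: E = 499092.485 m, N = 6220203.208 m.

E 499092 m, N 6220203 m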